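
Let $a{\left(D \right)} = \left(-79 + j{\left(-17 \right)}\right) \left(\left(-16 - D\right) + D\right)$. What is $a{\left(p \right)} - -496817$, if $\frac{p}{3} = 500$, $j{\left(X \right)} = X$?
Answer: $498353$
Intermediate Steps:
$p = 1500$ ($p = 3 \cdot 500 = 1500$)
$a{\left(D \right)} = 1536$ ($a{\left(D \right)} = \left(-79 - 17\right) \left(\left(-16 - D\right) + D\right) = \left(-96\right) \left(-16\right) = 1536$)
$a{\left(p \right)} - -496817 = 1536 - -496817 = 1536 + 496817 = 498353$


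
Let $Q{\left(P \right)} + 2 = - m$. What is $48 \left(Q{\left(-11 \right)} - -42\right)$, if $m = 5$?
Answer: $1680$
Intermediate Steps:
$Q{\left(P \right)} = -7$ ($Q{\left(P \right)} = -2 - 5 = -7$)
$48 \left(Q{\left(-11 \right)} - -42\right) = 48 \left(-7 - -42\right) = 48 \left(-7 + 42\right) = 48 \cdot 35 = 1680$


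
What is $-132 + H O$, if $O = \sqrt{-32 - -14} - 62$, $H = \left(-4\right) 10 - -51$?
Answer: $-814 + 33 i \sqrt{2} \approx -814.0 + 46.669 i$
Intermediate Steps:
$H = 11$ ($H = -40 + 51 = 11$)
$O = -62 + 3 i \sqrt{2}$ ($O = \sqrt{-32 + \left(-4 + 18\right)} - 62 = \sqrt{-32 + 14} - 62 = \sqrt{-18} - 62 = 3 i \sqrt{2} - 62 = -62 + 3 i \sqrt{2} \approx -62.0 + 4.2426 i$)
$-132 + H O = -132 + 11 \left(-62 + 3 i \sqrt{2}\right) = -132 - \left(682 - 33 i \sqrt{2}\right) = -814 + 33 i \sqrt{2}$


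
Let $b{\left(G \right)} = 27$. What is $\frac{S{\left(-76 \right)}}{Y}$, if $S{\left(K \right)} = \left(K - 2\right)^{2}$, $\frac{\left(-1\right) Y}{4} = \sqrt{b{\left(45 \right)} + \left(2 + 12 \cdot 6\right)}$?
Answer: $- \frac{1521 \sqrt{101}}{101} \approx -151.35$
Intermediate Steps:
$Y = - 4 \sqrt{101}$ ($Y = - 4 \sqrt{27 + \left(2 + 12 \cdot 6\right)} = - 4 \sqrt{27 + \left(2 + 72\right)} = - 4 \sqrt{27 + 74} = - 4 \sqrt{101} \approx -40.2$)
$S{\left(K \right)} = \left(-2 + K\right)^{2}$
$\frac{S{\left(-76 \right)}}{Y} = \frac{\left(-2 - 76\right)^{2}}{\left(-4\right) \sqrt{101}} = \left(-78\right)^{2} \left(- \frac{\sqrt{101}}{404}\right) = 6084 \left(- \frac{\sqrt{101}}{404}\right) = - \frac{1521 \sqrt{101}}{101}$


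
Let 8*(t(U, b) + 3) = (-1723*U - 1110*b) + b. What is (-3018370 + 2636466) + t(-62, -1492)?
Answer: -646901/4 ≈ -1.6173e+5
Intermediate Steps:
t(U, b) = -3 - 1723*U/8 - 1109*b/8 (t(U, b) = -3 + ((-1723*U - 1110*b) + b)/8 = -3 + (-1723*U - 1109*b)/8 = -3 + (-1723*U/8 - 1109*b/8) = -3 - 1723*U/8 - 1109*b/8)
(-3018370 + 2636466) + t(-62, -1492) = (-3018370 + 2636466) + (-3 - 1723/8*(-62) - 1109/8*(-1492)) = -381904 + (-3 + 53413/4 + 413657/2) = -381904 + 880715/4 = -646901/4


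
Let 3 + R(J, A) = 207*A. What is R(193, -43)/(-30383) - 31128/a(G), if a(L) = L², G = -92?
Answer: -4730427/1397618 ≈ -3.3846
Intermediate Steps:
R(J, A) = -3 + 207*A
R(193, -43)/(-30383) - 31128/a(G) = (-3 + 207*(-43))/(-30383) - 31128/((-92)²) = (-3 - 8901)*(-1/30383) - 31128/8464 = -8904*(-1/30383) - 31128*1/8464 = 8904/30383 - 3891/1058 = -4730427/1397618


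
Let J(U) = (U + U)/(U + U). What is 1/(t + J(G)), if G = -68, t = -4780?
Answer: -1/4779 ≈ -0.00020925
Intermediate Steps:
J(U) = 1 (J(U) = (2*U)/((2*U)) = (2*U)*(1/(2*U)) = 1)
1/(t + J(G)) = 1/(-4780 + 1) = 1/(-4779) = -1/4779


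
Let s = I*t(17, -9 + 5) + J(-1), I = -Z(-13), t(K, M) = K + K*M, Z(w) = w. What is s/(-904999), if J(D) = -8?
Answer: 671/904999 ≈ 0.00074144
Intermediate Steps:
I = 13 (I = -1*(-13) = 13)
s = -671 (s = 13*(17*(1 + (-9 + 5))) - 8 = 13*(17*(1 - 4)) - 8 = 13*(17*(-3)) - 8 = 13*(-51) - 8 = -663 - 8 = -671)
s/(-904999) = -671/(-904999) = -671*(-1/904999) = 671/904999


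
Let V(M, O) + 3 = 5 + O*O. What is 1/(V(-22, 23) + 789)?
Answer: 1/1320 ≈ 0.00075758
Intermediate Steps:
V(M, O) = 2 + O² (V(M, O) = -3 + (5 + O*O) = -3 + (5 + O²) = 2 + O²)
1/(V(-22, 23) + 789) = 1/((2 + 23²) + 789) = 1/((2 + 529) + 789) = 1/(531 + 789) = 1/1320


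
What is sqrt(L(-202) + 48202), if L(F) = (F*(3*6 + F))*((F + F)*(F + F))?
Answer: sqrt(6066460490) ≈ 77888.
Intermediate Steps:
L(F) = 4*F**3*(18 + F) (L(F) = (F*(18 + F))*((2*F)*(2*F)) = (F*(18 + F))*(4*F**2) = 4*F**3*(18 + F))
sqrt(L(-202) + 48202) = sqrt(4*(-202)**3*(18 - 202) + 48202) = sqrt(4*(-8242408)*(-184) + 48202) = sqrt(6066412288 + 48202) = sqrt(6066460490)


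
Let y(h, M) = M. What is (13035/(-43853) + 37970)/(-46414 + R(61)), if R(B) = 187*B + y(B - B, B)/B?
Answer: -1665085375/1535118118 ≈ -1.0847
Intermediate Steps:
R(B) = 1 + 187*B (R(B) = 187*B + B/B = 187*B + 1 = 1 + 187*B)
(13035/(-43853) + 37970)/(-46414 + R(61)) = (13035/(-43853) + 37970)/(-46414 + (1 + 187*61)) = (13035*(-1/43853) + 37970)/(-46414 + (1 + 11407)) = (-13035/43853 + 37970)/(-46414 + 11408) = (1665085375/43853)/(-35006) = (1665085375/43853)*(-1/35006) = -1665085375/1535118118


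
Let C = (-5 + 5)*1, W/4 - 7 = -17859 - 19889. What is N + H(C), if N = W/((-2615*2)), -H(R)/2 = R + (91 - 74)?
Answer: -13428/2615 ≈ -5.1350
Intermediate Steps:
W = -150964 (W = 28 + 4*(-17859 - 19889) = 28 + 4*(-37748) = 28 - 150992 = -150964)
C = 0 (C = 0*1 = 0)
H(R) = -34 - 2*R (H(R) = -2*(R + (91 - 74)) = -2*(R + 17) = -2*(17 + R) = -34 - 2*R)
N = 75482/2615 (N = -150964/((-2615*2)) = -150964/(-5230) = -150964*(-1/5230) = 75482/2615 ≈ 28.865)
N + H(C) = 75482/2615 + (-34 - 2*0) = 75482/2615 + (-34 + 0) = 75482/2615 - 34 = -13428/2615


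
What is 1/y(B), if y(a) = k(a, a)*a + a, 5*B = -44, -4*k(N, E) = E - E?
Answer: -5/44 ≈ -0.11364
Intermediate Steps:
k(N, E) = 0 (k(N, E) = -(E - E)/4 = -¼*0 = 0)
B = -44/5 (B = (⅕)*(-44) = -44/5 ≈ -8.8000)
y(a) = a (y(a) = 0*a + a = 0 + a = a)
1/y(B) = 1/(-44/5) = -5/44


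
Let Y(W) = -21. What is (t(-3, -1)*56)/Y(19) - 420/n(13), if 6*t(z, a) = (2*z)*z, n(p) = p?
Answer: -524/13 ≈ -40.308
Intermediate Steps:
t(z, a) = z²/3 (t(z, a) = ((2*z)*z)/6 = (2*z²)/6 = z²/3)
(t(-3, -1)*56)/Y(19) - 420/n(13) = (((⅓)*(-3)²)*56)/(-21) - 420/13 = (((⅓)*9)*56)*(-1/21) - 420*1/13 = (3*56)*(-1/21) - 420/13 = 168*(-1/21) - 420/13 = -8 - 420/13 = -524/13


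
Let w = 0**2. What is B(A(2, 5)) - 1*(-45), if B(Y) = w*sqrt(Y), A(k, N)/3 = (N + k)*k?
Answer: 45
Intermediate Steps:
A(k, N) = 3*k*(N + k) (A(k, N) = 3*((N + k)*k) = 3*(k*(N + k)) = 3*k*(N + k))
w = 0
B(Y) = 0 (B(Y) = 0*sqrt(Y) = 0)
B(A(2, 5)) - 1*(-45) = 0 - 1*(-45) = 0 + 45 = 45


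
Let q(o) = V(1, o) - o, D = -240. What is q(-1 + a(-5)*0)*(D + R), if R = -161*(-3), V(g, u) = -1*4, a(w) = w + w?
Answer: -729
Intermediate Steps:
a(w) = 2*w
V(g, u) = -4
q(o) = -4 - o
R = 483
q(-1 + a(-5)*0)*(D + R) = (-4 - (-1 + (2*(-5))*0))*(-240 + 483) = (-4 - (-1 - 10*0))*243 = (-4 - (-1 + 0))*243 = (-4 - 1*(-1))*243 = (-4 + 1)*243 = -3*243 = -729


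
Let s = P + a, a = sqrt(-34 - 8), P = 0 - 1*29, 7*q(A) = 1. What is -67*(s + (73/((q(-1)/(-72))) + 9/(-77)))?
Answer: 189960142/77 - 67*I*sqrt(42) ≈ 2.467e+6 - 434.21*I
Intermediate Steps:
q(A) = 1/7 (q(A) = (1/7)*1 = 1/7)
P = -29 (P = 0 - 29 = -29)
a = I*sqrt(42) (a = sqrt(-42) = I*sqrt(42) ≈ 6.4807*I)
s = -29 + I*sqrt(42) ≈ -29.0 + 6.4807*I
-67*(s + (73/((q(-1)/(-72))) + 9/(-77))) = -67*((-29 + I*sqrt(42)) + (73/(((1/7)/(-72))) + 9/(-77))) = -67*((-29 + I*sqrt(42)) + (73/(((1/7)*(-1/72))) + 9*(-1/77))) = -67*((-29 + I*sqrt(42)) + (73/(-1/504) - 9/77)) = -67*((-29 + I*sqrt(42)) + (73*(-504) - 9/77)) = -67*((-29 + I*sqrt(42)) + (-36792 - 9/77)) = -67*((-29 + I*sqrt(42)) - 2832993/77) = -67*(-2835226/77 + I*sqrt(42)) = 189960142/77 - 67*I*sqrt(42)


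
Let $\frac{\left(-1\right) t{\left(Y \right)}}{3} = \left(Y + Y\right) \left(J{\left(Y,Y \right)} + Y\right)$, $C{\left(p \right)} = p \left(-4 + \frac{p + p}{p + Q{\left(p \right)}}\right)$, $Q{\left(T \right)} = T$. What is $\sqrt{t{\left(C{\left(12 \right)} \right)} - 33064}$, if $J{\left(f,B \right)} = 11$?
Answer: $8 i \sqrt{601} \approx 196.12 i$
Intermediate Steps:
$C{\left(p \right)} = - 3 p$ ($C{\left(p \right)} = p \left(-4 + \frac{p + p}{p + p}\right) = p \left(-4 + \frac{2 p}{2 p}\right) = p \left(-4 + 2 p \frac{1}{2 p}\right) = p \left(-4 + 1\right) = p \left(-3\right) = - 3 p$)
$t{\left(Y \right)} = - 6 Y \left(11 + Y\right)$ ($t{\left(Y \right)} = - 3 \left(Y + Y\right) \left(11 + Y\right) = - 3 \cdot 2 Y \left(11 + Y\right) = - 6 Y \left(11 + Y\right)$)
$\sqrt{t{\left(C{\left(12 \right)} \right)} - 33064} = \sqrt{- 6 \left(\left(-3\right) 12\right) \left(11 - 36\right) - 33064} = \sqrt{\left(-6\right) \left(-36\right) \left(11 - 36\right) - 33064} = \sqrt{\left(-6\right) \left(-36\right) \left(-25\right) - 33064} = \sqrt{-5400 - 33064} = \sqrt{-38464} = 8 i \sqrt{601}$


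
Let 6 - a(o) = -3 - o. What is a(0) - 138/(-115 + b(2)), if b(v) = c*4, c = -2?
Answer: 415/41 ≈ 10.122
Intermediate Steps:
b(v) = -8 (b(v) = -2*4 = -8)
a(o) = 9 + o (a(o) = 6 - (-3 - o) = 6 + (3 + o) = 9 + o)
a(0) - 138/(-115 + b(2)) = (9 + 0) - 138/(-115 - 8) = 9 - 138/(-123) = 9 - 1/123*(-138) = 9 + 46/41 = 415/41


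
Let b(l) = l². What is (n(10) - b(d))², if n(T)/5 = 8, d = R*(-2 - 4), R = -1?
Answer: 16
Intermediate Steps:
d = 6 (d = -(-2 - 4) = -1*(-6) = 6)
n(T) = 40 (n(T) = 5*8 = 40)
(n(10) - b(d))² = (40 - 1*6²)² = (40 - 1*36)² = (40 - 36)² = 4² = 16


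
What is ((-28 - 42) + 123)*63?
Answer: 3339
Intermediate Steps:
((-28 - 42) + 123)*63 = (-70 + 123)*63 = 53*63 = 3339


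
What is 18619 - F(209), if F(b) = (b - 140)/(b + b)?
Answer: 7782673/418 ≈ 18619.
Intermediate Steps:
F(b) = (-140 + b)/(2*b) (F(b) = (-140 + b)/((2*b)) = (-140 + b)*(1/(2*b)) = (-140 + b)/(2*b))
18619 - F(209) = 18619 - (-140 + 209)/(2*209) = 18619 - 69/(2*209) = 18619 - 1*69/418 = 18619 - 69/418 = 7782673/418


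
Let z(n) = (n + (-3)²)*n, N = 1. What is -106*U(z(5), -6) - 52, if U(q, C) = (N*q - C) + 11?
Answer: -9274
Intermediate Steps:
z(n) = n*(9 + n) (z(n) = (n + 9)*n = (9 + n)*n = n*(9 + n))
U(q, C) = 11 + q - C (U(q, C) = (1*q - C) + 11 = (q - C) + 11 = 11 + q - C)
-106*U(z(5), -6) - 52 = -106*(11 + 5*(9 + 5) - 1*(-6)) - 52 = -106*(11 + 5*14 + 6) - 52 = -106*(11 + 70 + 6) - 52 = -106*87 - 52 = -9222 - 52 = -9274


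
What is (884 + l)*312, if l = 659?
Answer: 481416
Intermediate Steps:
(884 + l)*312 = (884 + 659)*312 = 1543*312 = 481416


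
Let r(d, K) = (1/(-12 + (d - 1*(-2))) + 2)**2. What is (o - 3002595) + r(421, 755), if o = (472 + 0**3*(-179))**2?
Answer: -469567776602/168921 ≈ -2.7798e+6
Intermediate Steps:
r(d, K) = (2 + 1/(-10 + d))**2 (r(d, K) = (1/(-12 + (d + 2)) + 2)**2 = (1/(-12 + (2 + d)) + 2)**2 = (1/(-10 + d) + 2)**2 = (2 + 1/(-10 + d))**2)
o = 222784 (o = (472 + 0*(-179))**2 = (472 + 0)**2 = 472**2 = 222784)
(o - 3002595) + r(421, 755) = (222784 - 3002595) + (-19 + 2*421)**2/(-10 + 421)**2 = -2779811 + (-19 + 842)**2/411**2 = -2779811 + 823**2*(1/168921) = -2779811 + 677329*(1/168921) = -2779811 + 677329/168921 = -469567776602/168921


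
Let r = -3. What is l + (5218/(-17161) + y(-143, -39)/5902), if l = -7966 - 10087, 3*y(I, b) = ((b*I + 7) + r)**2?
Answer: -4951021274885/303852666 ≈ -16294.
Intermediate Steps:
y(I, b) = (4 + I*b)**2/3 (y(I, b) = ((b*I + 7) - 3)**2/3 = ((I*b + 7) - 3)**2/3 = ((7 + I*b) - 3)**2/3 = (4 + I*b)**2/3)
l = -18053
l + (5218/(-17161) + y(-143, -39)/5902) = -18053 + (5218/(-17161) + ((4 - 143*(-39))**2/3)/5902) = -18053 + (5218*(-1/17161) + ((4 + 5577)**2/3)*(1/5902)) = -18053 + (-5218/17161 + ((1/3)*5581**2)*(1/5902)) = -18053 + (-5218/17161 + ((1/3)*31147561)*(1/5902)) = -18053 + (-5218/17161 + (31147561/3)*(1/5902)) = -18053 + (-5218/17161 + 31147561/17706) = -18053 + 534430904413/303852666 = -4951021274885/303852666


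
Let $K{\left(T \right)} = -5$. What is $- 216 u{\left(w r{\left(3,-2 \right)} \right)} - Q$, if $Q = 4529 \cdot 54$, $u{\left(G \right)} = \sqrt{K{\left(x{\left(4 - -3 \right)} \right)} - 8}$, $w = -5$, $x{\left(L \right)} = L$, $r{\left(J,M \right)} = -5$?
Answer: $-244566 - 216 i \sqrt{13} \approx -2.4457 \cdot 10^{5} - 778.8 i$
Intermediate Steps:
$u{\left(G \right)} = i \sqrt{13}$ ($u{\left(G \right)} = \sqrt{-5 - 8} = \sqrt{-13} = i \sqrt{13}$)
$Q = 244566$
$- 216 u{\left(w r{\left(3,-2 \right)} \right)} - Q = - 216 i \sqrt{13} - 244566 = -244566 - 216 i \sqrt{13}$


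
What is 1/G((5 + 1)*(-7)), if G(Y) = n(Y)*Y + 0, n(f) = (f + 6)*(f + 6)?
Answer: -1/54432 ≈ -1.8372e-5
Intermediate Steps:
n(f) = (6 + f)**2 (n(f) = (6 + f)*(6 + f) = (6 + f)**2)
G(Y) = Y*(6 + Y)**2 (G(Y) = (6 + Y)**2*Y + 0 = Y*(6 + Y)**2 + 0 = Y*(6 + Y)**2)
1/G((5 + 1)*(-7)) = 1/(((5 + 1)*(-7))*(6 + (5 + 1)*(-7))**2) = 1/((6*(-7))*(6 + 6*(-7))**2) = 1/(-42*(6 - 42)**2) = 1/(-42*(-36)**2) = 1/(-42*1296) = 1/(-54432) = -1/54432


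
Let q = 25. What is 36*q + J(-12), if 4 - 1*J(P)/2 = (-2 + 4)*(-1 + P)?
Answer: 960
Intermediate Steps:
J(P) = 12 - 4*P (J(P) = 8 - 2*(-2 + 4)*(-1 + P) = 8 - 4*(-1 + P) = 8 - 2*(-2 + 2*P) = 8 + (4 - 4*P) = 12 - 4*P)
36*q + J(-12) = 36*25 + (12 - 4*(-12)) = 900 + (12 + 48) = 900 + 60 = 960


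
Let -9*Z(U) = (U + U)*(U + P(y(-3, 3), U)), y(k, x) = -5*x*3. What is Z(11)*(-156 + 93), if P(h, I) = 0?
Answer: 1694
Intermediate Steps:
y(k, x) = -15*x
Z(U) = -2*U**2/9 (Z(U) = -(U + U)*(U + 0)/9 = -2*U*U/9 = -2*U**2/9)
Z(11)*(-156 + 93) = (-2/9*11**2)*(-156 + 93) = -2/9*121*(-63) = -242/9*(-63) = 1694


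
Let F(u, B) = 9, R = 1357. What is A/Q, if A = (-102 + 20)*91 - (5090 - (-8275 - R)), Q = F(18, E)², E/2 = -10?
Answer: -22184/81 ≈ -273.88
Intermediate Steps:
E = -20 (E = 2*(-10) = -20)
Q = 81 (Q = 9² = 81)
A = -22184 (A = (-102 + 20)*91 - (5090 - (-8275 - 1*1357)) = -82*91 - (5090 - (-8275 - 1357)) = -7462 - (5090 - 1*(-9632)) = -7462 - (5090 + 9632) = -7462 - 1*14722 = -7462 - 14722 = -22184)
A/Q = -22184/81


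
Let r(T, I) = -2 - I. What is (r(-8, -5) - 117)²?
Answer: 12996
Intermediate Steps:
(r(-8, -5) - 117)² = ((-2 - 1*(-5)) - 117)² = ((-2 + 5) - 117)² = (3 - 117)² = (-114)² = 12996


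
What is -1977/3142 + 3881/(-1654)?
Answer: -3866015/1299217 ≈ -2.9757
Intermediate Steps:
-1977/3142 + 3881/(-1654) = -1977*1/3142 + 3881*(-1/1654) = -1977/3142 - 3881/1654 = -3866015/1299217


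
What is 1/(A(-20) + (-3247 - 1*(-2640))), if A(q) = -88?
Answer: -1/695 ≈ -0.0014388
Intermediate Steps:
1/(A(-20) + (-3247 - 1*(-2640))) = 1/(-88 + (-3247 - 1*(-2640))) = 1/(-88 + (-3247 + 2640)) = 1/(-88 - 607) = 1/(-695) = -1/695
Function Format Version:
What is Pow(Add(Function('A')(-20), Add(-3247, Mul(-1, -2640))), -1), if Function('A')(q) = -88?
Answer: Rational(-1, 695) ≈ -0.0014388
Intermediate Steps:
Pow(Add(Function('A')(-20), Add(-3247, Mul(-1, -2640))), -1) = Pow(Add(-88, Add(-3247, Mul(-1, -2640))), -1) = Pow(Add(-88, Add(-3247, 2640)), -1) = Pow(Add(-88, -607), -1) = Pow(-695, -1) = Rational(-1, 695)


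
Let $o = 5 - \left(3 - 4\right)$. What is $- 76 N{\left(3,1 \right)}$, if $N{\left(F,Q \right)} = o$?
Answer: $-456$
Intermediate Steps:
$o = 6$ ($o = 5 - \left(3 - 4\right) = 5 - -1 = 5 + 1 = 6$)
$N{\left(F,Q \right)} = 6$
$- 76 N{\left(3,1 \right)} = \left(-76\right) 6 = -456$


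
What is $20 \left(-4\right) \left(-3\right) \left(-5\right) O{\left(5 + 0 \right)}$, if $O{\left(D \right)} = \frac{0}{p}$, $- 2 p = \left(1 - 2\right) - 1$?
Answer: $0$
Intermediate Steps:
$p = 1$ ($p = - \frac{\left(1 - 2\right) - 1}{2} = - \frac{-1 - 1}{2} = \left(- \frac{1}{2}\right) \left(-2\right) = 1$)
$O{\left(D \right)} = 0$ ($O{\left(D \right)} = \frac{0}{1} = 0 \cdot 1 = 0$)
$20 \left(-4\right) \left(-3\right) \left(-5\right) O{\left(5 + 0 \right)} = 20 \left(-4\right) \left(-3\right) \left(-5\right) 0 = 20 \cdot 12 \left(-5\right) 0 = 20 \left(-60\right) 0 = \left(-1200\right) 0 = 0$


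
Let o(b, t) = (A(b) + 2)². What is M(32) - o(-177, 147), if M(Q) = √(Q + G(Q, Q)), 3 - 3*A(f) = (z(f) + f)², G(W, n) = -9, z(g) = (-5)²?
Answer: -533379025/9 + √23 ≈ -5.9264e+7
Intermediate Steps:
z(g) = 25
A(f) = 1 - (25 + f)²/3
o(b, t) = (3 - (25 + b)²/3)² (o(b, t) = ((1 - (25 + b)²/3) + 2)² = (3 - (25 + b)²/3)²)
M(Q) = √(-9 + Q) (M(Q) = √(Q - 9) = √(-9 + Q))
M(32) - o(-177, 147) = √(-9 + 32) - (-9 + (25 - 177)²)²/9 = √23 - (-9 + (-152)²)²/9 = √23 - (-9 + 23104)²/9 = √23 - 23095²/9 = √23 - 533379025/9 = -533379025/9 + √23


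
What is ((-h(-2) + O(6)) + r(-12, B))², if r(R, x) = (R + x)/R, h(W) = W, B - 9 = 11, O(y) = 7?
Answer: 625/9 ≈ 69.444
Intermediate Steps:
B = 20 (B = 9 + 11 = 20)
r(R, x) = (R + x)/R
((-h(-2) + O(6)) + r(-12, B))² = ((-1*(-2) + 7) + (-12 + 20)/(-12))² = ((2 + 7) - 1/12*8)² = (9 - ⅔)² = (25/3)² = 625/9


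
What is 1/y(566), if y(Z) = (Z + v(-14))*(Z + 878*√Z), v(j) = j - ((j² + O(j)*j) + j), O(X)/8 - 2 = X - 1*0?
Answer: 1/750289732 - 439*√566/212331994156 ≈ -4.7855e-8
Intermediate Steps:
O(X) = 16 + 8*X (O(X) = 16 + 8*(X - 1*0) = 16 + 8*(X + 0) = 16 + 8*X)
v(j) = -j² - j*(16 + 8*j) (v(j) = j - ((j² + (16 + 8*j)*j) + j) = j - ((j² + j*(16 + 8*j)) + j) = j - (j + j² + j*(16 + 8*j)) = j + (-j - j² - j*(16 + 8*j)) = -j² - j*(16 + 8*j))
y(Z) = (-1540 + Z)*(Z + 878*√Z) (y(Z) = (Z - 1*(-14)*(16 + 9*(-14)))*(Z + 878*√Z) = (Z - 1*(-14)*(16 - 126))*(Z + 878*√Z) = (Z - 1*(-14)*(-110))*(Z + 878*√Z) = (Z - 1540)*(Z + 878*√Z) = (-1540 + Z)*(Z + 878*√Z))
1/y(566) = 1/(566² - 1352120*√566 - 1540*566 + 878*566^(3/2)) = 1/(320356 - 1352120*√566 - 871640 + 878*(566*√566)) = 1/(320356 - 1352120*√566 - 871640 + 496948*√566) = 1/(-551284 - 855172*√566)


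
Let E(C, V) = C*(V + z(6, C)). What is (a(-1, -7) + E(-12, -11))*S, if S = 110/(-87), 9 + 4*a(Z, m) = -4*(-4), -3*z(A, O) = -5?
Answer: -25025/174 ≈ -143.82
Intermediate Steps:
z(A, O) = 5/3 (z(A, O) = -1/3*(-5) = 5/3)
a(Z, m) = 7/4 (a(Z, m) = -9/4 + (-4*(-4))/4 = -9/4 + (1/4)*16 = -9/4 + 4 = 7/4)
E(C, V) = C*(5/3 + V) (E(C, V) = C*(V + 5/3) = C*(5/3 + V))
S = -110/87 (S = 110*(-1/87) = -110/87 ≈ -1.2644)
(a(-1, -7) + E(-12, -11))*S = (7/4 + (1/3)*(-12)*(5 + 3*(-11)))*(-110/87) = (7/4 + (1/3)*(-12)*(5 - 33))*(-110/87) = (7/4 + (1/3)*(-12)*(-28))*(-110/87) = (7/4 + 112)*(-110/87) = (455/4)*(-110/87) = -25025/174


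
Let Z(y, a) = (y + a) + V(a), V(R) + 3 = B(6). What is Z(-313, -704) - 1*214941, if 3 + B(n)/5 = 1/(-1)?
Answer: -215981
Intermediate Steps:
B(n) = -20 (B(n) = -15 + 5/(-1) = -15 + 5*(-1) = -15 - 5 = -20)
V(R) = -23 (V(R) = -3 - 20 = -23)
Z(y, a) = -23 + a + y (Z(y, a) = (y + a) - 23 = (a + y) - 23 = -23 + a + y)
Z(-313, -704) - 1*214941 = (-23 - 704 - 313) - 1*214941 = -1040 - 214941 = -215981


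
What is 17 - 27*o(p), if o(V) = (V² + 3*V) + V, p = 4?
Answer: -847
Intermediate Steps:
o(V) = V² + 4*V
17 - 27*o(p) = 17 - 108*(4 + 4) = 17 - 108*8 = 17 - 27*32 = 17 - 864 = -847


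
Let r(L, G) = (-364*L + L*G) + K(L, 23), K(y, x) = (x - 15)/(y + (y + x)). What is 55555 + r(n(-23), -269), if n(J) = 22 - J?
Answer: 3058918/113 ≈ 27070.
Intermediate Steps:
K(y, x) = (-15 + x)/(x + 2*y) (K(y, x) = (-15 + x)/(y + (x + y)) = (-15 + x)/(x + 2*y))
r(L, G) = -364*L + 8/(23 + 2*L) + G*L (r(L, G) = (-364*L + L*G) + (-15 + 23)/(23 + 2*L) = (-364*L + G*L) + 8/(23 + 2*L) = -364*L + 8/(23 + 2*L) + G*L)
55555 + r(n(-23), -269) = 55555 + (8 + (22 - 1*(-23))*(-364 - 269)*(23 + 2*(22 - 1*(-23))))/(23 + 2*(22 - 1*(-23))) = 55555 + (8 + (22 + 23)*(-633)*(23 + 2*(22 + 23)))/(23 + 2*(22 + 23)) = 55555 + (8 + 45*(-633)*(23 + 2*45))/(23 + 2*45) = 55555 + (8 + 45*(-633)*(23 + 90))/(23 + 90) = 55555 + (8 + 45*(-633)*113)/113 = 55555 + (8 - 3218805)/113 = 55555 + (1/113)*(-3218797) = 55555 - 3218797/113 = 3058918/113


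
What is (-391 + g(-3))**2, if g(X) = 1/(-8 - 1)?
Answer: 12390400/81 ≈ 1.5297e+5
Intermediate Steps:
g(X) = -1/9 (g(X) = 1/(-9) = -1/9)
(-391 + g(-3))**2 = (-391 - 1/9)**2 = (-3520/9)**2 = 12390400/81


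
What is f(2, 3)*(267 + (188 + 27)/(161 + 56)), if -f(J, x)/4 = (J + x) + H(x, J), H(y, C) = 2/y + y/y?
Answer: -4652320/651 ≈ -7146.4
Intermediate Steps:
H(y, C) = 1 + 2/y (H(y, C) = 2/y + 1 = 1 + 2/y)
f(J, x) = -4*J - 4*x - 4*(2 + x)/x (f(J, x) = -4*((J + x) + (2 + x)/x) = -4*(J + x + (2 + x)/x) = -4*J - 4*x - 4*(2 + x)/x)
f(2, 3)*(267 + (188 + 27)/(161 + 56)) = (-4 - 8/3 - 4*2 - 4*3)*(267 + (188 + 27)/(161 + 56)) = (-4 - 8*⅓ - 8 - 12)*(267 + 215/217) = (-4 - 8/3 - 8 - 12)*(267 + 215*(1/217)) = -80*(267 + 215/217)/3 = -80/3*58154/217 = -4652320/651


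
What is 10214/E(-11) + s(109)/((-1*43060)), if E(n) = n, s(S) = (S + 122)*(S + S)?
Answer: -220184389/236830 ≈ -929.71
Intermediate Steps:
s(S) = 2*S*(122 + S) (s(S) = (122 + S)*(2*S) = 2*S*(122 + S))
10214/E(-11) + s(109)/((-1*43060)) = 10214/(-11) + (2*109*(122 + 109))/((-1*43060)) = 10214*(-1/11) + (2*109*231)/(-43060) = -10214/11 + 50358*(-1/43060) = -10214/11 - 25179/21530 = -220184389/236830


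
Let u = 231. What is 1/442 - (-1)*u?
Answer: 102103/442 ≈ 231.00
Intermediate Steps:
1/442 - (-1)*u = 1/442 - (-1)*231 = 1/442 - 1*(-231) = 1/442 + 231 = 102103/442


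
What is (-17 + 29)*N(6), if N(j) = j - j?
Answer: 0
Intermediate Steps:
N(j) = 0
(-17 + 29)*N(6) = (-17 + 29)*0 = 12*0 = 0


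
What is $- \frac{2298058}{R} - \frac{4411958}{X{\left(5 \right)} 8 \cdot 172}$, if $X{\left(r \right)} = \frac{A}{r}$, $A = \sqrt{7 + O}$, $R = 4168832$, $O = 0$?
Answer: $- \frac{1149029}{2084416} - \frac{11029895 \sqrt{7}}{4816} \approx -6060.0$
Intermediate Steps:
$A = \sqrt{7}$ ($A = \sqrt{7 + 0} = \sqrt{7} \approx 2.6458$)
$X{\left(r \right)} = \frac{\sqrt{7}}{r}$
$- \frac{2298058}{R} - \frac{4411958}{X{\left(5 \right)} 8 \cdot 172} = - \frac{2298058}{4168832} - \frac{4411958}{\frac{\sqrt{7}}{5} \cdot 8 \cdot 172} = \left(-2298058\right) \frac{1}{4168832} - \frac{4411958}{\sqrt{7} \cdot \frac{1}{5} \cdot 8 \cdot 172} = - \frac{1149029}{2084416} - \frac{4411958}{\frac{\sqrt{7}}{5} \cdot 8 \cdot 172} = - \frac{1149029}{2084416} - \frac{4411958}{\frac{8 \sqrt{7}}{5} \cdot 172} = - \frac{1149029}{2084416} - \frac{4411958}{\frac{1376}{5} \sqrt{7}} = - \frac{1149029}{2084416} - 4411958 \frac{5 \sqrt{7}}{9632} = - \frac{1149029}{2084416} - \frac{11029895 \sqrt{7}}{4816}$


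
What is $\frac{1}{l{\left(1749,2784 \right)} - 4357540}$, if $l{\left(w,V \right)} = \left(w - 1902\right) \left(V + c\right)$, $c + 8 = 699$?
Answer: $- \frac{1}{4889215} \approx -2.0453 \cdot 10^{-7}$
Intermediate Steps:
$c = 691$ ($c = -8 + 699 = 691$)
$l{\left(w,V \right)} = \left(-1902 + w\right) \left(691 + V\right)$ ($l{\left(w,V \right)} = \left(w - 1902\right) \left(V + 691\right) = \left(-1902 + w\right) \left(691 + V\right)$)
$\frac{1}{l{\left(1749,2784 \right)} - 4357540} = \frac{1}{\left(-1314282 - 5295168 + 691 \cdot 1749 + 2784 \cdot 1749\right) - 4357540} = \frac{1}{\left(-1314282 - 5295168 + 1208559 + 4869216\right) - 4357540} = \frac{1}{-531675 - 4357540} = \frac{1}{-4889215} = - \frac{1}{4889215}$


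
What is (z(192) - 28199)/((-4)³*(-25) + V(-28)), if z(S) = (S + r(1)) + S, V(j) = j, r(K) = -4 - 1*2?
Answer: -27821/1572 ≈ -17.698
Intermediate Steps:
r(K) = -6 (r(K) = -4 - 2 = -6)
z(S) = -6 + 2*S (z(S) = (S - 6) + S = (-6 + S) + S = -6 + 2*S)
(z(192) - 28199)/((-4)³*(-25) + V(-28)) = ((-6 + 2*192) - 28199)/((-4)³*(-25) - 28) = ((-6 + 384) - 28199)/(-64*(-25) - 28) = (378 - 28199)/(1600 - 28) = -27821/1572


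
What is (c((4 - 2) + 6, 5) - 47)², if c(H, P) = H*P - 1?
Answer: 64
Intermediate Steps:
c(H, P) = -1 + H*P
(c((4 - 2) + 6, 5) - 47)² = ((-1 + ((4 - 2) + 6)*5) - 47)² = ((-1 + (2 + 6)*5) - 47)² = ((-1 + 8*5) - 47)² = ((-1 + 40) - 47)² = (39 - 47)² = (-8)² = 64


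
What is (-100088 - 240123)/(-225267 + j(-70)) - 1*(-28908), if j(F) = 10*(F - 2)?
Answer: 6533172407/225987 ≈ 28910.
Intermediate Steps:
j(F) = -20 + 10*F (j(F) = 10*(-2 + F) = -20 + 10*F)
(-100088 - 240123)/(-225267 + j(-70)) - 1*(-28908) = (-100088 - 240123)/(-225267 + (-20 + 10*(-70))) - 1*(-28908) = -340211/(-225267 + (-20 - 700)) + 28908 = -340211/(-225267 - 720) + 28908 = -340211/(-225987) + 28908 = -340211*(-1/225987) + 28908 = 340211/225987 + 28908 = 6533172407/225987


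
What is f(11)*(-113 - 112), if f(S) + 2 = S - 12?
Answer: 675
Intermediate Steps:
f(S) = -14 + S (f(S) = -2 + (S - 12) = -2 + (-12 + S) = -14 + S)
f(11)*(-113 - 112) = (-14 + 11)*(-113 - 112) = -3*(-225) = 675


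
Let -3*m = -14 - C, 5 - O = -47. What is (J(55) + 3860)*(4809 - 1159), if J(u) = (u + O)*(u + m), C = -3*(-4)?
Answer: 116862050/3 ≈ 3.8954e+7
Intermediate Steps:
O = 52 (O = 5 - 1*(-47) = 5 + 47 = 52)
C = 12
m = 26/3 (m = -(-14 - 1*12)/3 = -(-14 - 12)/3 = -⅓*(-26) = 26/3 ≈ 8.6667)
J(u) = (52 + u)*(26/3 + u) (J(u) = (u + 52)*(u + 26/3) = (52 + u)*(26/3 + u))
(J(55) + 3860)*(4809 - 1159) = ((1352/3 + 55² + (182/3)*55) + 3860)*(4809 - 1159) = ((1352/3 + 3025 + 10010/3) + 3860)*3650 = (20437/3 + 3860)*3650 = (32017/3)*3650 = 116862050/3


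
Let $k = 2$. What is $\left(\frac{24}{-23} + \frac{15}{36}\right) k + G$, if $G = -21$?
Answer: $- \frac{3071}{138} \approx -22.254$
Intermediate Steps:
$\left(\frac{24}{-23} + \frac{15}{36}\right) k + G = \left(\frac{24}{-23} + \frac{15}{36}\right) 2 - 21 = \left(24 \left(- \frac{1}{23}\right) + 15 \cdot \frac{1}{36}\right) 2 - 21 = \left(- \frac{24}{23} + \frac{5}{12}\right) 2 - 21 = \left(- \frac{173}{276}\right) 2 - 21 = - \frac{173}{138} - 21 = - \frac{3071}{138}$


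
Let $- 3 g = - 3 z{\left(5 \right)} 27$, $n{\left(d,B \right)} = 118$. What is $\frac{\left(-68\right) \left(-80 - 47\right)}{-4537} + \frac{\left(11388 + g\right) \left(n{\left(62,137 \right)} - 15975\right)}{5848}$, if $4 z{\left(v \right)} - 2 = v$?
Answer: $- \frac{3290956336181}{106129504} \approx -31009.0$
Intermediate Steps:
$z{\left(v \right)} = \frac{1}{2} + \frac{v}{4}$
$g = \frac{189}{4}$ ($g = - \frac{- 3 \left(\frac{1}{2} + \frac{1}{4} \cdot 5\right) 27}{3} = - \frac{- 3 \left(\frac{1}{2} + \frac{5}{4}\right) 27}{3} = - \frac{\left(-3\right) \frac{7}{4} \cdot 27}{3} = - \frac{\left(- \frac{21}{4}\right) 27}{3} = \left(- \frac{1}{3}\right) \left(- \frac{567}{4}\right) = \frac{189}{4} \approx 47.25$)
$\frac{\left(-68\right) \left(-80 - 47\right)}{-4537} + \frac{\left(11388 + g\right) \left(n{\left(62,137 \right)} - 15975\right)}{5848} = \frac{\left(-68\right) \left(-80 - 47\right)}{-4537} + \frac{\left(11388 + \frac{189}{4}\right) \left(118 - 15975\right)}{5848} = \left(-68\right) \left(-127\right) \left(- \frac{1}{4537}\right) + \frac{45741}{4} \left(-15857\right) \frac{1}{5848} = 8636 \left(- \frac{1}{4537}\right) - \frac{725315037}{23392} = - \frac{8636}{4537} - \frac{725315037}{23392} = - \frac{3290956336181}{106129504}$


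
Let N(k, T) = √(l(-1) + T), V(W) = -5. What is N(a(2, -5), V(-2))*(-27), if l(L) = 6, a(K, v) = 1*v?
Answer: -27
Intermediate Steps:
a(K, v) = v
N(k, T) = √(6 + T)
N(a(2, -5), V(-2))*(-27) = √(6 - 5)*(-27) = √1*(-27) = 1*(-27) = -27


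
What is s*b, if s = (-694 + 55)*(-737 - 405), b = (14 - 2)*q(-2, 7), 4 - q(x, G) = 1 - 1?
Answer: 35027424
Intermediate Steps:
q(x, G) = 4 (q(x, G) = 4 - (1 - 1) = 4 - 1*0 = 4 + 0 = 4)
b = 48 (b = (14 - 2)*4 = 12*4 = 48)
s = 729738 (s = -639*(-1142) = 729738)
s*b = 729738*48 = 35027424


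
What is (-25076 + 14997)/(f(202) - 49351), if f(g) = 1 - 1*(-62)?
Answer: 10079/49288 ≈ 0.20449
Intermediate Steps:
f(g) = 63 (f(g) = 1 + 62 = 63)
(-25076 + 14997)/(f(202) - 49351) = (-25076 + 14997)/(63 - 49351) = -10079/(-49288) = -10079*(-1/49288) = 10079/49288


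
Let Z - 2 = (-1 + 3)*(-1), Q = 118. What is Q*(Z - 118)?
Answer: -13924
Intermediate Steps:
Z = 0 (Z = 2 + (-1 + 3)*(-1) = 2 + 2*(-1) = 2 - 2 = 0)
Q*(Z - 118) = 118*(0 - 118) = 118*(-118) = -13924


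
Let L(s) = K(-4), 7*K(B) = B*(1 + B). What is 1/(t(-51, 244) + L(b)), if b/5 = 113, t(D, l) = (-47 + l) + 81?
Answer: 7/1958 ≈ 0.0035751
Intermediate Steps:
t(D, l) = 34 + l
b = 565 (b = 5*113 = 565)
K(B) = B*(1 + B)/7 (K(B) = (B*(1 + B))/7 = B*(1 + B)/7)
L(s) = 12/7 (L(s) = (1/7)*(-4)*(1 - 4) = (1/7)*(-4)*(-3) = 12/7)
1/(t(-51, 244) + L(b)) = 1/((34 + 244) + 12/7) = 1/(278 + 12/7) = 1/(1958/7) = 7/1958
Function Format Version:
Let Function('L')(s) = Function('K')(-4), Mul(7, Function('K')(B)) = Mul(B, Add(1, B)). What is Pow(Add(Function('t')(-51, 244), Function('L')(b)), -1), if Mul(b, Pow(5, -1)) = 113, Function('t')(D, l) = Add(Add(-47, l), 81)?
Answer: Rational(7, 1958) ≈ 0.0035751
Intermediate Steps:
Function('t')(D, l) = Add(34, l)
b = 565 (b = Mul(5, 113) = 565)
Function('K')(B) = Mul(Rational(1, 7), B, Add(1, B)) (Function('K')(B) = Mul(Rational(1, 7), Mul(B, Add(1, B))) = Mul(Rational(1, 7), B, Add(1, B)))
Function('L')(s) = Rational(12, 7) (Function('L')(s) = Mul(Rational(1, 7), -4, Add(1, -4)) = Mul(Rational(1, 7), -4, -3) = Rational(12, 7))
Pow(Add(Function('t')(-51, 244), Function('L')(b)), -1) = Pow(Add(Add(34, 244), Rational(12, 7)), -1) = Pow(Add(278, Rational(12, 7)), -1) = Pow(Rational(1958, 7), -1) = Rational(7, 1958)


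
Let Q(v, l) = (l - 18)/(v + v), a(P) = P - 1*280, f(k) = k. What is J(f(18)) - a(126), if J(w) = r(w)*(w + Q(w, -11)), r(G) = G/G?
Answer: 6163/36 ≈ 171.19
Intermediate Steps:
r(G) = 1
a(P) = -280 + P (a(P) = P - 280 = -280 + P)
Q(v, l) = (-18 + l)/(2*v) (Q(v, l) = (-18 + l)/((2*v)) = (-18 + l)*(1/(2*v)) = (-18 + l)/(2*v))
J(w) = w - 29/(2*w) (J(w) = 1*(w + (-18 - 11)/(2*w)) = 1*(w + (½)*(-29)/w) = 1*(w - 29/(2*w)) = w - 29/(2*w))
J(f(18)) - a(126) = (18 - 29/2/18) - (-280 + 126) = (18 - 29/2*1/18) - 1*(-154) = (18 - 29/36) + 154 = 619/36 + 154 = 6163/36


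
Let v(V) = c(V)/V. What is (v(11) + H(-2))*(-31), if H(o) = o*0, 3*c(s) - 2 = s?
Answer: -403/33 ≈ -12.212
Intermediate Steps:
c(s) = ⅔ + s/3
H(o) = 0
v(V) = (⅔ + V/3)/V
(v(11) + H(-2))*(-31) = ((⅓)*(2 + 11)/11 + 0)*(-31) = ((⅓)*(1/11)*13 + 0)*(-31) = (13/33 + 0)*(-31) = (13/33)*(-31) = -403/33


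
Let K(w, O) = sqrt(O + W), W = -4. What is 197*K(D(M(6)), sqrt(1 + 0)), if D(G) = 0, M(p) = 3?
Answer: 197*I*sqrt(3) ≈ 341.21*I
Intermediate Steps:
K(w, O) = sqrt(-4 + O) (K(w, O) = sqrt(O - 4) = sqrt(-4 + O))
197*K(D(M(6)), sqrt(1 + 0)) = 197*sqrt(-4 + sqrt(1 + 0)) = 197*sqrt(-4 + sqrt(1)) = 197*sqrt(-4 + 1) = 197*sqrt(-3) = 197*(I*sqrt(3)) = 197*I*sqrt(3)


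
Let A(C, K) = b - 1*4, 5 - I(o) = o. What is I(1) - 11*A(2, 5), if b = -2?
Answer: 70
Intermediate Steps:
I(o) = 5 - o
A(C, K) = -6 (A(C, K) = -2 - 1*4 = -2 - 4 = -6)
I(1) - 11*A(2, 5) = (5 - 1*1) - 11*(-6) = (5 - 1) + 66 = 4 + 66 = 70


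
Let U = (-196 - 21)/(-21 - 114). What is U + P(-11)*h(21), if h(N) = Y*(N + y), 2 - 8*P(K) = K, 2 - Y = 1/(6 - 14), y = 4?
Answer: 759763/8640 ≈ 87.936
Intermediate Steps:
Y = 17/8 (Y = 2 - 1/(6 - 14) = 2 - 1/(-8) = 2 - 1*(-⅛) = 2 + ⅛ = 17/8 ≈ 2.1250)
P(K) = ¼ - K/8
h(N) = 17/2 + 17*N/8 (h(N) = 17*(N + 4)/8 = 17*(4 + N)/8 = 17/2 + 17*N/8)
U = 217/135 (U = -217/(-135) = -217*(-1/135) = 217/135 ≈ 1.6074)
U + P(-11)*h(21) = 217/135 + (¼ - ⅛*(-11))*(17/2 + (17/8)*21) = 217/135 + (¼ + 11/8)*(17/2 + 357/8) = 217/135 + (13/8)*(425/8) = 217/135 + 5525/64 = 759763/8640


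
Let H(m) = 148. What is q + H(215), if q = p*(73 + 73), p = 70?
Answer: 10368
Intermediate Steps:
q = 10220 (q = 70*(73 + 73) = 70*146 = 10220)
q + H(215) = 10220 + 148 = 10368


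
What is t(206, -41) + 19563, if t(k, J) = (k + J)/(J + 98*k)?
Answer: 394135926/20147 ≈ 19563.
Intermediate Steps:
t(k, J) = (J + k)/(J + 98*k)
t(206, -41) + 19563 = (-41 + 206)/(-41 + 98*206) + 19563 = 165/(-41 + 20188) + 19563 = 165/20147 + 19563 = 394135926/20147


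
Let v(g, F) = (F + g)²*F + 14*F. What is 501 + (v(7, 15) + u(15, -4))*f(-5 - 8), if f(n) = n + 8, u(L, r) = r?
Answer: -36829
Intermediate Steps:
v(g, F) = 14*F + F*(F + g)² (v(g, F) = F*(F + g)² + 14*F = 14*F + F*(F + g)²)
f(n) = 8 + n
501 + (v(7, 15) + u(15, -4))*f(-5 - 8) = 501 + (15*(14 + (15 + 7)²) - 4)*(8 + (-5 - 8)) = 501 + (15*(14 + 22²) - 4)*(8 - 13) = 501 + (15*(14 + 484) - 4)*(-5) = 501 + (15*498 - 4)*(-5) = 501 + (7470 - 4)*(-5) = 501 + 7466*(-5) = 501 - 37330 = -36829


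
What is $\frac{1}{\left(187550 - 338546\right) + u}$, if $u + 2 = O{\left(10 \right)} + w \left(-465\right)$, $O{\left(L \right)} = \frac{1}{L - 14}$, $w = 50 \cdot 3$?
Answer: $- \frac{4}{882993} \approx -4.53 \cdot 10^{-6}$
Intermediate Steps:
$w = 150$
$O{\left(L \right)} = \frac{1}{-14 + L}$
$u = - \frac{279009}{4}$ ($u = -2 + \left(\frac{1}{-14 + 10} + 150 \left(-465\right)\right) = -2 - \left(69750 - \frac{1}{-4}\right) = -2 - \frac{279001}{4} = - \frac{279009}{4} \approx -69752.0$)
$\frac{1}{\left(187550 - 338546\right) + u} = \frac{1}{\left(187550 - 338546\right) - \frac{279009}{4}} = \frac{1}{-150996 - \frac{279009}{4}} = \frac{1}{- \frac{882993}{4}} = - \frac{4}{882993}$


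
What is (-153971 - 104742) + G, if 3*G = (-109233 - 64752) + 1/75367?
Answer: -71607995507/226101 ≈ -3.1671e+5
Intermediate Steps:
G = -13112727494/226101 (G = ((-109233 - 64752) + 1/75367)/3 = (-173985 + 1/75367)/3 = (⅓)*(-13112727494/75367) = -13112727494/226101 ≈ -57995.)
(-153971 - 104742) + G = (-153971 - 104742) - 13112727494/226101 = -258713 - 13112727494/226101 = -71607995507/226101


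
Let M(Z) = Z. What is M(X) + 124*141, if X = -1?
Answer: 17483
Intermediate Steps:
M(X) + 124*141 = -1 + 124*141 = -1 + 17484 = 17483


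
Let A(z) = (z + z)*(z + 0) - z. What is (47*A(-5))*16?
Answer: 41360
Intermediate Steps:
A(z) = -z + 2*z² (A(z) = (2*z)*z - z = 2*z² - z = -z + 2*z²)
(47*A(-5))*16 = (47*(-5*(-1 + 2*(-5))))*16 = (47*(-5*(-1 - 10)))*16 = (47*(-5*(-11)))*16 = (47*55)*16 = 2585*16 = 41360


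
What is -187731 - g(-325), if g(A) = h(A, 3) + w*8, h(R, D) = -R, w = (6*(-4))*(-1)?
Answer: -188248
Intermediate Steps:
w = 24 (w = -24*(-1) = 24)
g(A) = 192 - A (g(A) = -A + 24*8 = -A + 192 = 192 - A)
-187731 - g(-325) = -187731 - (192 - 1*(-325)) = -187731 - (192 + 325) = -187731 - 1*517 = -187731 - 517 = -188248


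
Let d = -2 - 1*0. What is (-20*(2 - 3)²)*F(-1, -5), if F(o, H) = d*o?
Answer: -40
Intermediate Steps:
d = -2 (d = -2 + 0 = -2)
F(o, H) = -2*o
(-20*(2 - 3)²)*F(-1, -5) = (-20*(2 - 3)²)*(-2*(-1)) = -20*(-1)²*2 = -20*1*2 = -20*2 = -40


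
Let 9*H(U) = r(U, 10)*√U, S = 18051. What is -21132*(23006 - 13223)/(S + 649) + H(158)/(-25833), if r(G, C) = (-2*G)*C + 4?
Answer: -51683589/4675 + 1052*√158/77499 ≈ -11055.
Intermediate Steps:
r(G, C) = 4 - 2*C*G (r(G, C) = -2*C*G + 4 = 4 - 2*C*G)
H(U) = √U*(4 - 20*U)/9 (H(U) = ((4 - 2*10*U)*√U)/9 = ((4 - 20*U)*√U)/9 = (√U*(4 - 20*U))/9 = √U*(4 - 20*U)/9)
-21132*(23006 - 13223)/(S + 649) + H(158)/(-25833) = -21132*(23006 - 13223)/(18051 + 649) + (4*√158*(1 - 5*158)/9)/(-25833) = -21132/(18700/9783) + (4*√158*(1 - 790)/9)*(-1/25833) = -21132/(18700*(1/9783)) + ((4/9)*√158*(-789))*(-1/25833) = -21132/18700/9783 - 1052*√158/3*(-1/25833) = -21132*9783/18700 + 1052*√158/77499 = -51683589/4675 + 1052*√158/77499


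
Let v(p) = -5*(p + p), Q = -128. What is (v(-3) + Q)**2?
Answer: 9604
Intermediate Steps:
v(p) = -10*p
(v(-3) + Q)**2 = (-10*(-3) - 128)**2 = (30 - 128)**2 = (-98)**2 = 9604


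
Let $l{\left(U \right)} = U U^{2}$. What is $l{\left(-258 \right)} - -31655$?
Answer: $-17141857$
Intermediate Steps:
$l{\left(U \right)} = U^{3}$
$l{\left(-258 \right)} - -31655 = \left(-258\right)^{3} - -31655 = -17173512 + 31655 = -17141857$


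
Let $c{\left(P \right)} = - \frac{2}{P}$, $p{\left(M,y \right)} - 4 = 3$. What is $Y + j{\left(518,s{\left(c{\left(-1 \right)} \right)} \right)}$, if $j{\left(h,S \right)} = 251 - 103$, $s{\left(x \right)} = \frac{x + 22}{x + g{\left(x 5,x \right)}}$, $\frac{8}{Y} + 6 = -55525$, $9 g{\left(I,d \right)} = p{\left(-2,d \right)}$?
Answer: $\frac{8218580}{55531} \approx 148.0$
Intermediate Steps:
$p{\left(M,y \right)} = 7$ ($p{\left(M,y \right)} = 4 + 3 = 7$)
$g{\left(I,d \right)} = \frac{7}{9}$ ($g{\left(I,d \right)} = \frac{1}{9} \cdot 7 = \frac{7}{9}$)
$Y = - \frac{8}{55531}$ ($Y = \frac{8}{-6 - 55525} = \frac{8}{-55531} = 8 \left(- \frac{1}{55531}\right) = - \frac{8}{55531} \approx -0.00014406$)
$s{\left(x \right)} = \frac{22 + x}{\frac{7}{9} + x}$ ($s{\left(x \right)} = \frac{x + 22}{x + \frac{7}{9}} = \frac{22 + x}{\frac{7}{9} + x}$)
$j{\left(h,S \right)} = 148$ ($j{\left(h,S \right)} = 251 - 103 = 148$)
$Y + j{\left(518,s{\left(c{\left(-1 \right)} \right)} \right)} = - \frac{8}{55531} + 148 = \frac{8218580}{55531}$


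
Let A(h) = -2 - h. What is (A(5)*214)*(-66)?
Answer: 98868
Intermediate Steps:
(A(5)*214)*(-66) = ((-2 - 1*5)*214)*(-66) = ((-2 - 5)*214)*(-66) = -7*214*(-66) = -1498*(-66) = 98868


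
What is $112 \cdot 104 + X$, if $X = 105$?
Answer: $11753$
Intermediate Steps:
$112 \cdot 104 + X = 112 \cdot 104 + 105 = 11648 + 105 = 11753$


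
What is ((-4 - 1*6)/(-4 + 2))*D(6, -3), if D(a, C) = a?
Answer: 30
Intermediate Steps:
((-4 - 1*6)/(-4 + 2))*D(6, -3) = ((-4 - 1*6)/(-4 + 2))*6 = ((-4 - 6)/(-2))*6 = -10*(-½)*6 = 5*6 = 30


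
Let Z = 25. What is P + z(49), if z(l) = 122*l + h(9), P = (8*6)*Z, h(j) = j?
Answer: 7187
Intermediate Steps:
P = 1200 (P = (8*6)*25 = 48*25 = 1200)
z(l) = 9 + 122*l (z(l) = 122*l + 9 = 9 + 122*l)
P + z(49) = 1200 + (9 + 122*49) = 1200 + (9 + 5978) = 1200 + 5987 = 7187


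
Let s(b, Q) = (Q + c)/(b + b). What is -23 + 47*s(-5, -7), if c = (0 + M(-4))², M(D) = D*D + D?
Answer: -6669/10 ≈ -666.90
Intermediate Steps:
M(D) = D + D² (M(D) = D² + D = D + D²)
c = 144 (c = (0 - 4*(1 - 4))² = (0 - 4*(-3))² = (0 + 12)² = 12² = 144)
s(b, Q) = (144 + Q)/(2*b) (s(b, Q) = (Q + 144)/(b + b) = (144 + Q)/((2*b)) = (144 + Q)*(1/(2*b)) = (144 + Q)/(2*b))
-23 + 47*s(-5, -7) = -23 + 47*((½)*(144 - 7)/(-5)) = -23 + 47*((½)*(-⅕)*137) = -23 + 47*(-137/10) = -23 - 6439/10 = -6669/10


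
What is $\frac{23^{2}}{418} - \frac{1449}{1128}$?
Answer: $- \frac{1495}{78584} \approx -0.019024$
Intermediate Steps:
$\frac{23^{2}}{418} - \frac{1449}{1128} = 529 \cdot \frac{1}{418} - \frac{483}{376} = \frac{529}{418} - \frac{483}{376} = - \frac{1495}{78584}$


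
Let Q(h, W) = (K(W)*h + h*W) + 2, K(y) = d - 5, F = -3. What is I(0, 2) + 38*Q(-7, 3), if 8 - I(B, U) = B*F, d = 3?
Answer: -182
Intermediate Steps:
K(y) = -2 (K(y) = 3 - 5 = -2)
I(B, U) = 8 + 3*B (I(B, U) = 8 - B*(-3) = 8 - (-3)*B = 8 + 3*B)
Q(h, W) = 2 - 2*h + W*h (Q(h, W) = (-2*h + h*W) + 2 = (-2*h + W*h) + 2 = 2 - 2*h + W*h)
I(0, 2) + 38*Q(-7, 3) = (8 + 3*0) + 38*(2 - 2*(-7) + 3*(-7)) = (8 + 0) + 38*(2 + 14 - 21) = 8 + 38*(-5) = 8 - 190 = -182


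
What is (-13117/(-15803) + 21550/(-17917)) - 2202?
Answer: -623584994263/283142351 ≈ -2202.4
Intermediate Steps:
(-13117/(-15803) + 21550/(-17917)) - 2202 = (-13117*(-1/15803) + 21550*(-1/17917)) - 2202 = (13117/15803 - 21550/17917) - 2202 = -105537361/283142351 - 2202 = -623584994263/283142351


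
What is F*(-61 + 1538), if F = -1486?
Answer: -2194822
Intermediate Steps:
F*(-61 + 1538) = -1486*(-61 + 1538) = -1486*1477 = -2194822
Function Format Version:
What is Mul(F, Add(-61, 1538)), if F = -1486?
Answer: -2194822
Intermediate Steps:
Mul(F, Add(-61, 1538)) = Mul(-1486, Add(-61, 1538)) = Mul(-1486, 1477) = -2194822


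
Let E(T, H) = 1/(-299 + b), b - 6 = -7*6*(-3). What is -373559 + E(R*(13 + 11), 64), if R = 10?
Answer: -62384354/167 ≈ -3.7356e+5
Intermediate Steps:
b = 132 (b = 6 - 7*6*(-3) = 6 - 42*(-3) = 6 + 126 = 132)
E(T, H) = -1/167 (E(T, H) = 1/(-299 + 132) = 1/(-167) = -1/167)
-373559 + E(R*(13 + 11), 64) = -373559 - 1/167 = -62384354/167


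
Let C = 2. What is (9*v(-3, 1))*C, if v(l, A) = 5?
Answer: 90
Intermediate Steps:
(9*v(-3, 1))*C = (9*5)*2 = 45*2 = 90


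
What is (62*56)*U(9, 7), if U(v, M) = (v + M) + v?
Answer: 86800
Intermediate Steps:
U(v, M) = M + 2*v (U(v, M) = (M + v) + v = M + 2*v)
(62*56)*U(9, 7) = (62*56)*(7 + 2*9) = 3472*(7 + 18) = 3472*25 = 86800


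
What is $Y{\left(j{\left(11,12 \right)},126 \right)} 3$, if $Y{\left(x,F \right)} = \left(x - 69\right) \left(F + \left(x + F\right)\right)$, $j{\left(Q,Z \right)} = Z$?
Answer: $-45144$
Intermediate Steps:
$Y{\left(x,F \right)} = \left(-69 + x\right) \left(x + 2 F\right)$ ($Y{\left(x,F \right)} = \left(-69 + x\right) \left(F + \left(F + x\right)\right) = \left(-69 + x\right) \left(x + 2 F\right)$)
$Y{\left(j{\left(11,12 \right)},126 \right)} 3 = \left(12^{2} - 17388 - 828 + 2 \cdot 126 \cdot 12\right) 3 = \left(144 - 17388 - 828 + 3024\right) 3 = \left(-15048\right) 3 = -45144$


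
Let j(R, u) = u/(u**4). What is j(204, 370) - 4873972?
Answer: -246881303715999/50653000 ≈ -4.8740e+6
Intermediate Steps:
j(R, u) = u**(-3) (j(R, u) = u/u**4 = u**(-3))
j(204, 370) - 4873972 = 370**(-3) - 4873972 = 1/50653000 - 4873972 = -246881303715999/50653000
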